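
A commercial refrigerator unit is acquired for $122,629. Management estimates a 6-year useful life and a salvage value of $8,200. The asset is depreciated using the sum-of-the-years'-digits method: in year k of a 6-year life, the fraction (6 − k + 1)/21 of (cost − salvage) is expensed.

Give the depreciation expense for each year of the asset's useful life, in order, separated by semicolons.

Depreciable base = $122,629 − $8,200 = $114,429.
Sum of the years' digits = 6+5+4+3+2+1 = 21.
Year 1: $114,429 × 6/21 = $32,694. Book value $89,935.
Year 2: $114,429 × 5/21 = $27,245. Book value $62,690.
Year 3: $114,429 × 4/21 = $21,796. Book value $40,894.
Year 4: $114,429 × 3/21 = $16,347. Book value $24,547.
Year 5: $114,429 × 2/21 = $10,898. Book value $13,649.
Year 6: $114,429 × 1/21 = $5,449. Book value $8,200.

$32,694; $27,245; $21,796; $16,347; $10,898; $5,449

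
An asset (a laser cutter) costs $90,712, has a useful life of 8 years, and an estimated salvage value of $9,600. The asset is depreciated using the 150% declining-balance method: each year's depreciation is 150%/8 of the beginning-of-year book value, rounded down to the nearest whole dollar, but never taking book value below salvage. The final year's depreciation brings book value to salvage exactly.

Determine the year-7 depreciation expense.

$4,893

Depreciable base = $90,712 − $9,600 = $81,112.
Year 1: ⌊$90,712 × 150%/8⌋ = $17,008. Book value $73,704.
Year 2: ⌊$73,704 × 150%/8⌋ = $13,819. Book value $59,885.
Year 3: ⌊$59,885 × 150%/8⌋ = $11,228. Book value $48,657.
Year 4: ⌊$48,657 × 150%/8⌋ = $9,123. Book value $39,534.
Year 5: ⌊$39,534 × 150%/8⌋ = $7,412. Book value $32,122.
Year 6: ⌊$32,122 × 150%/8⌋ = $6,022. Book value $26,100.
Year 7: ⌊$26,100 × 150%/8⌋ = $4,893. Book value $21,207.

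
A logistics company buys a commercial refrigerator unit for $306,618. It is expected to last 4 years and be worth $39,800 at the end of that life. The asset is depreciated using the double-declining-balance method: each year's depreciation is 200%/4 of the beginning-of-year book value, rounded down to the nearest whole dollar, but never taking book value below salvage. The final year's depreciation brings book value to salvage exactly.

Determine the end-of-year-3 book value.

$39,800

Depreciable base = $306,618 − $39,800 = $266,818.
Year 1: ⌊$306,618 × 200%/4⌋ = $153,309. Book value $153,309.
Year 2: ⌊$153,309 × 200%/4⌋ = $76,654. Book value $76,655.
Year 3: ⌊$76,655 × 200%/4⌋ = $38,327, capped at $36,855. Book value $39,800.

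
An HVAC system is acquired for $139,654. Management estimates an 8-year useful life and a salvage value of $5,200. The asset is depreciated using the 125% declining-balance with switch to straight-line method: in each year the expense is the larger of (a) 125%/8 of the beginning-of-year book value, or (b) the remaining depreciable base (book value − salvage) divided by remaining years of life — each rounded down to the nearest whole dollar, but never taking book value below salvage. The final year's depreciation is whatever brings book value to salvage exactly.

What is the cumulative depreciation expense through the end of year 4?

$71,638

Depreciable base = $139,654 − $5,200 = $134,454.
Year 1: DB = ⌊$139,654 × 125%/8⌋ = $21,820; SL = ⌊$134,454/8⌋ = $16,806 → take DB $21,820. Book value $117,834.
Year 2: DB = ⌊$117,834 × 125%/8⌋ = $18,411; SL = ⌊$112,634/7⌋ = $16,090 → take DB $18,411. Book value $99,423.
Year 3: DB = ⌊$99,423 × 125%/8⌋ = $15,534; SL = ⌊$94,223/6⌋ = $15,703 → take SL $15,703. Book value $83,720.
Year 4: DB = ⌊$83,720 × 125%/8⌋ = $13,081; SL = ⌊$78,520/5⌋ = $15,704 → take SL $15,704. Book value $68,016.
Accumulated through year 4 = $139,654 − $68,016 = $71,638.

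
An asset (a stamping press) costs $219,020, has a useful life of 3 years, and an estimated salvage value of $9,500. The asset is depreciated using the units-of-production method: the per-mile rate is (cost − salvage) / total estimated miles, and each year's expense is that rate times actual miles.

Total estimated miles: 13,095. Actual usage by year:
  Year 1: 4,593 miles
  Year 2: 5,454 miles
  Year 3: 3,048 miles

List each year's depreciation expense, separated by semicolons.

$73,488; $87,264; $48,768

Depreciable base = $219,020 − $9,500 = $209,520.
Rate = $209,520 / 13,095 miles = $16 per mile.
Year 1: 4,593 × $16 = $73,488. Book value $145,532.
Year 2: 5,454 × $16 = $87,264. Book value $58,268.
Year 3: 3,048 × $16 = $48,768. Book value $9,500.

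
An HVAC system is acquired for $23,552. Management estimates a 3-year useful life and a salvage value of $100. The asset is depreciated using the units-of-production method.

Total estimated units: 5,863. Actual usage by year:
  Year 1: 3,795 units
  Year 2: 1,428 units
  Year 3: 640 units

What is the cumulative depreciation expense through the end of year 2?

Depreciable base = $23,552 − $100 = $23,452.
Rate = $23,452 / 5,863 units = $4 per unit.
Year 1: 3,795 × $4 = $15,180. Book value $8,372.
Year 2: 1,428 × $4 = $5,712. Book value $2,660.
Accumulated through year 2 = $23,552 − $2,660 = $20,892.

$20,892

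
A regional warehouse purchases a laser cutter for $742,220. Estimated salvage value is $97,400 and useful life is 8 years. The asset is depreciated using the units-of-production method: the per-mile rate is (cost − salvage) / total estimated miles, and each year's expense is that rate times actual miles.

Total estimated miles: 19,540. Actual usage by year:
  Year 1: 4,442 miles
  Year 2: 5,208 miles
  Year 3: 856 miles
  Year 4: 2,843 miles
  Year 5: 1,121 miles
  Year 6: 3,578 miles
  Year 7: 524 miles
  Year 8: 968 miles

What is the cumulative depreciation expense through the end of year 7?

Depreciable base = $742,220 − $97,400 = $644,820.
Rate = $644,820 / 19,540 miles = $33 per mile.
Year 1: 4,442 × $33 = $146,586. Book value $595,634.
Year 2: 5,208 × $33 = $171,864. Book value $423,770.
Year 3: 856 × $33 = $28,248. Book value $395,522.
Year 4: 2,843 × $33 = $93,819. Book value $301,703.
Year 5: 1,121 × $33 = $36,993. Book value $264,710.
Year 6: 3,578 × $33 = $118,074. Book value $146,636.
Year 7: 524 × $33 = $17,292. Book value $129,344.
Accumulated through year 7 = $742,220 − $129,344 = $612,876.

$612,876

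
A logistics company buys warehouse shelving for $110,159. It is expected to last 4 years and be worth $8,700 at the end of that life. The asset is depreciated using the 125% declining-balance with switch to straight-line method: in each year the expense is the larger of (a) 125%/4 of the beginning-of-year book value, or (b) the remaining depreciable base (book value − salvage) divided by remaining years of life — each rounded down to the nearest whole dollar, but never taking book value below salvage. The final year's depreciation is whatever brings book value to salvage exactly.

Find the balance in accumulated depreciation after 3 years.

Depreciable base = $110,159 − $8,700 = $101,459.
Year 1: DB = ⌊$110,159 × 125%/4⌋ = $34,424; SL = ⌊$101,459/4⌋ = $25,364 → take DB $34,424. Book value $75,735.
Year 2: DB = ⌊$75,735 × 125%/4⌋ = $23,667; SL = ⌊$67,035/3⌋ = $22,345 → take DB $23,667. Book value $52,068.
Year 3: DB = ⌊$52,068 × 125%/4⌋ = $16,271; SL = ⌊$43,368/2⌋ = $21,684 → take SL $21,684. Book value $30,384.
Accumulated through year 3 = $110,159 − $30,384 = $79,775.

$79,775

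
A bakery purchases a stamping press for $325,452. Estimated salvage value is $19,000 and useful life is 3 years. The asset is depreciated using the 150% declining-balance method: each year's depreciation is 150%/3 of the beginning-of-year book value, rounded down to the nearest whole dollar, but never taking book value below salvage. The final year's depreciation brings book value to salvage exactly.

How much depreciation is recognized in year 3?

Depreciable base = $325,452 − $19,000 = $306,452.
Year 1: ⌊$325,452 × 150%/3⌋ = $162,726. Book value $162,726.
Year 2: ⌊$162,726 × 150%/3⌋ = $81,363. Book value $81,363.
Year 3 (final): $81,363 − $19,000 = $62,363. Book value $19,000.

$62,363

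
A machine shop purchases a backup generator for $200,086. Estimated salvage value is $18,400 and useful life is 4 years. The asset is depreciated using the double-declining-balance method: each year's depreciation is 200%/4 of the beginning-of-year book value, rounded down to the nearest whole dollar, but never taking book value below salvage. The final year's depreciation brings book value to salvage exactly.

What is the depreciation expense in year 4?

$6,611

Depreciable base = $200,086 − $18,400 = $181,686.
Year 1: ⌊$200,086 × 200%/4⌋ = $100,043. Book value $100,043.
Year 2: ⌊$100,043 × 200%/4⌋ = $50,021. Book value $50,022.
Year 3: ⌊$50,022 × 200%/4⌋ = $25,011. Book value $25,011.
Year 4 (final): $25,011 − $18,400 = $6,611. Book value $18,400.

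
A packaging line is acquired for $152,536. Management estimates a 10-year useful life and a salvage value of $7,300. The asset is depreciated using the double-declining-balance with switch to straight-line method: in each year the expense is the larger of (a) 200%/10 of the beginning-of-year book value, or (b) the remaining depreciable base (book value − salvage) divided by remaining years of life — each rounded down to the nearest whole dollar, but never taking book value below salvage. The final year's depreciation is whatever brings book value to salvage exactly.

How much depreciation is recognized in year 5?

Depreciable base = $152,536 − $7,300 = $145,236.
Year 1: DB = ⌊$152,536 × 200%/10⌋ = $30,507; SL = ⌊$145,236/10⌋ = $14,523 → take DB $30,507. Book value $122,029.
Year 2: DB = ⌊$122,029 × 200%/10⌋ = $24,405; SL = ⌊$114,729/9⌋ = $12,747 → take DB $24,405. Book value $97,624.
Year 3: DB = ⌊$97,624 × 200%/10⌋ = $19,524; SL = ⌊$90,324/8⌋ = $11,290 → take DB $19,524. Book value $78,100.
Year 4: DB = ⌊$78,100 × 200%/10⌋ = $15,620; SL = ⌊$70,800/7⌋ = $10,114 → take DB $15,620. Book value $62,480.
Year 5: DB = ⌊$62,480 × 200%/10⌋ = $12,496; SL = ⌊$55,180/6⌋ = $9,196 → take DB $12,496. Book value $49,984.

$12,496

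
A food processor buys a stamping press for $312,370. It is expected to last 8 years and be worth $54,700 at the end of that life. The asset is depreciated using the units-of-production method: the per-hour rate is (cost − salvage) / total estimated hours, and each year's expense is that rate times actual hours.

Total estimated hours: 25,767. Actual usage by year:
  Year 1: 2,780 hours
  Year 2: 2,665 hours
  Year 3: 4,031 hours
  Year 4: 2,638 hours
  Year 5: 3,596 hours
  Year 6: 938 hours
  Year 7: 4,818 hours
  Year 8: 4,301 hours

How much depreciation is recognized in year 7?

$48,180

Depreciable base = $312,370 − $54,700 = $257,670.
Rate = $257,670 / 25,767 hours = $10 per hour.
Year 1: 2,780 × $10 = $27,800. Book value $284,570.
Year 2: 2,665 × $10 = $26,650. Book value $257,920.
Year 3: 4,031 × $10 = $40,310. Book value $217,610.
Year 4: 2,638 × $10 = $26,380. Book value $191,230.
Year 5: 3,596 × $10 = $35,960. Book value $155,270.
Year 6: 938 × $10 = $9,380. Book value $145,890.
Year 7: 4,818 × $10 = $48,180. Book value $97,710.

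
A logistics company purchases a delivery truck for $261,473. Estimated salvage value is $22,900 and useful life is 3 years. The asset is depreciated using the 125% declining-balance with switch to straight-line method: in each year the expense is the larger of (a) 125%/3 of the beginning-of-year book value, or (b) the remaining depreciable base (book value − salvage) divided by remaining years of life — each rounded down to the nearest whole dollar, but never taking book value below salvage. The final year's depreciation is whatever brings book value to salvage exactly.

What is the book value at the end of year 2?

$87,713

Depreciable base = $261,473 − $22,900 = $238,573.
Year 1: DB = ⌊$261,473 × 125%/3⌋ = $108,947; SL = ⌊$238,573/3⌋ = $79,524 → take DB $108,947. Book value $152,526.
Year 2: DB = ⌊$152,526 × 125%/3⌋ = $63,552; SL = ⌊$129,626/2⌋ = $64,813 → take SL $64,813. Book value $87,713.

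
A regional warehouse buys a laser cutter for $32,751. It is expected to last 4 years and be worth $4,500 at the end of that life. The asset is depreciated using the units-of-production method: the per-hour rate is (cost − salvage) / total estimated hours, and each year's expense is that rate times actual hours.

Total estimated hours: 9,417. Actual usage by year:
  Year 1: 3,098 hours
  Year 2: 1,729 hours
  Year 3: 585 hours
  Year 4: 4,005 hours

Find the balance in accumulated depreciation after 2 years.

Depreciable base = $32,751 − $4,500 = $28,251.
Rate = $28,251 / 9,417 hours = $3 per hour.
Year 1: 3,098 × $3 = $9,294. Book value $23,457.
Year 2: 1,729 × $3 = $5,187. Book value $18,270.
Accumulated through year 2 = $32,751 − $18,270 = $14,481.

$14,481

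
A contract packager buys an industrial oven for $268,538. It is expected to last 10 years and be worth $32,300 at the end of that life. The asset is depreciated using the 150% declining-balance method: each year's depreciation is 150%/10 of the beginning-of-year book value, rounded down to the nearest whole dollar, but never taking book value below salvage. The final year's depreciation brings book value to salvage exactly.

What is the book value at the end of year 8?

Depreciable base = $268,538 − $32,300 = $236,238.
Year 1: ⌊$268,538 × 150%/10⌋ = $40,280. Book value $228,258.
Year 2: ⌊$228,258 × 150%/10⌋ = $34,238. Book value $194,020.
Year 3: ⌊$194,020 × 150%/10⌋ = $29,103. Book value $164,917.
Year 4: ⌊$164,917 × 150%/10⌋ = $24,737. Book value $140,180.
Year 5: ⌊$140,180 × 150%/10⌋ = $21,027. Book value $119,153.
Year 6: ⌊$119,153 × 150%/10⌋ = $17,872. Book value $101,281.
Year 7: ⌊$101,281 × 150%/10⌋ = $15,192. Book value $86,089.
Year 8: ⌊$86,089 × 150%/10⌋ = $12,913. Book value $73,176.

$73,176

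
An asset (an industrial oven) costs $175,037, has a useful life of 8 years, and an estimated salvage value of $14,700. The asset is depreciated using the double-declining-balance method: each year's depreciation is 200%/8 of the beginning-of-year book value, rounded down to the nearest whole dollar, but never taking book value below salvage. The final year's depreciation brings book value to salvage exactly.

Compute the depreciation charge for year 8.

Depreciable base = $175,037 − $14,700 = $160,337.
Year 1: ⌊$175,037 × 200%/8⌋ = $43,759. Book value $131,278.
Year 2: ⌊$131,278 × 200%/8⌋ = $32,819. Book value $98,459.
Year 3: ⌊$98,459 × 200%/8⌋ = $24,614. Book value $73,845.
Year 4: ⌊$73,845 × 200%/8⌋ = $18,461. Book value $55,384.
Year 5: ⌊$55,384 × 200%/8⌋ = $13,846. Book value $41,538.
Year 6: ⌊$41,538 × 200%/8⌋ = $10,384. Book value $31,154.
Year 7: ⌊$31,154 × 200%/8⌋ = $7,788. Book value $23,366.
Year 8 (final): $23,366 − $14,700 = $8,666. Book value $14,700.

$8,666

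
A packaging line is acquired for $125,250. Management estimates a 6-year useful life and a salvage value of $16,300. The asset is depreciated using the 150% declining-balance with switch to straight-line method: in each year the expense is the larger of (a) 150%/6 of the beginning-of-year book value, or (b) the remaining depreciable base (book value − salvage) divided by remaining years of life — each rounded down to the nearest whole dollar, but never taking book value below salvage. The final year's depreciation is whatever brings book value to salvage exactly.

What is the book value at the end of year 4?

Depreciable base = $125,250 − $16,300 = $108,950.
Year 1: DB = ⌊$125,250 × 150%/6⌋ = $31,312; SL = ⌊$108,950/6⌋ = $18,158 → take DB $31,312. Book value $93,938.
Year 2: DB = ⌊$93,938 × 150%/6⌋ = $23,484; SL = ⌊$77,638/5⌋ = $15,527 → take DB $23,484. Book value $70,454.
Year 3: DB = ⌊$70,454 × 150%/6⌋ = $17,613; SL = ⌊$54,154/4⌋ = $13,538 → take DB $17,613. Book value $52,841.
Year 4: DB = ⌊$52,841 × 150%/6⌋ = $13,210; SL = ⌊$36,541/3⌋ = $12,180 → take DB $13,210. Book value $39,631.

$39,631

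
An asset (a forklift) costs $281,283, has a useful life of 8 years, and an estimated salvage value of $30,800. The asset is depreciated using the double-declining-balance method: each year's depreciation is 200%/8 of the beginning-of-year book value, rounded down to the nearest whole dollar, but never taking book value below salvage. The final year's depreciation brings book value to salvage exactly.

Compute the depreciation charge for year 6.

$16,687

Depreciable base = $281,283 − $30,800 = $250,483.
Year 1: ⌊$281,283 × 200%/8⌋ = $70,320. Book value $210,963.
Year 2: ⌊$210,963 × 200%/8⌋ = $52,740. Book value $158,223.
Year 3: ⌊$158,223 × 200%/8⌋ = $39,555. Book value $118,668.
Year 4: ⌊$118,668 × 200%/8⌋ = $29,667. Book value $89,001.
Year 5: ⌊$89,001 × 200%/8⌋ = $22,250. Book value $66,751.
Year 6: ⌊$66,751 × 200%/8⌋ = $16,687. Book value $50,064.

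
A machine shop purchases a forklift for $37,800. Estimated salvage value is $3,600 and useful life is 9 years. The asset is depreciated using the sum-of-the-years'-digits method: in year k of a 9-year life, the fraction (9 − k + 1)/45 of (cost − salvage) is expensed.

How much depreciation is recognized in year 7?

Depreciable base = $37,800 − $3,600 = $34,200.
Sum of the years' digits = 9+8+7+6+5+4+3+2+1 = 45.
Year 1: $34,200 × 9/45 = $6,840. Book value $30,960.
Year 2: $34,200 × 8/45 = $6,080. Book value $24,880.
Year 3: $34,200 × 7/45 = $5,320. Book value $19,560.
Year 4: $34,200 × 6/45 = $4,560. Book value $15,000.
Year 5: $34,200 × 5/45 = $3,800. Book value $11,200.
Year 6: $34,200 × 4/45 = $3,040. Book value $8,160.
Year 7: $34,200 × 3/45 = $2,280. Book value $5,880.

$2,280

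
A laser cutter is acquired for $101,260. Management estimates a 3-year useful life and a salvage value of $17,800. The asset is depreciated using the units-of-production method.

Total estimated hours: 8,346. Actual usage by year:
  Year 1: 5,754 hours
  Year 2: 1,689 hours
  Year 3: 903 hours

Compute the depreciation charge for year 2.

$16,890

Depreciable base = $101,260 − $17,800 = $83,460.
Rate = $83,460 / 8,346 hours = $10 per hour.
Year 1: 5,754 × $10 = $57,540. Book value $43,720.
Year 2: 1,689 × $10 = $16,890. Book value $26,830.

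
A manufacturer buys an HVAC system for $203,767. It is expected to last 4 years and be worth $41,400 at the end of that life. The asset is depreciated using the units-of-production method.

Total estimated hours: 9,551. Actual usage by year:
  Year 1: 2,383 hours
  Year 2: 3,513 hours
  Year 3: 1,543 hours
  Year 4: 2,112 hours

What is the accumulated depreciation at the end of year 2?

$100,232

Depreciable base = $203,767 − $41,400 = $162,367.
Rate = $162,367 / 9,551 hours = $17 per hour.
Year 1: 2,383 × $17 = $40,511. Book value $163,256.
Year 2: 3,513 × $17 = $59,721. Book value $103,535.
Accumulated through year 2 = $203,767 − $103,535 = $100,232.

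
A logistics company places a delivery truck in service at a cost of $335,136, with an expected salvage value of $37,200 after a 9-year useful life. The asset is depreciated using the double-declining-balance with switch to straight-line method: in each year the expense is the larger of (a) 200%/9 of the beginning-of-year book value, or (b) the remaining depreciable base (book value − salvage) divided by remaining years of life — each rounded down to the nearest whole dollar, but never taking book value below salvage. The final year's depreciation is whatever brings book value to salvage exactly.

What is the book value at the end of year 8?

$44,883

Depreciable base = $335,136 − $37,200 = $297,936.
Year 1: DB = ⌊$335,136 × 200%/9⌋ = $74,474; SL = ⌊$297,936/9⌋ = $33,104 → take DB $74,474. Book value $260,662.
Year 2: DB = ⌊$260,662 × 200%/9⌋ = $57,924; SL = ⌊$223,462/8⌋ = $27,932 → take DB $57,924. Book value $202,738.
Year 3: DB = ⌊$202,738 × 200%/9⌋ = $45,052; SL = ⌊$165,538/7⌋ = $23,648 → take DB $45,052. Book value $157,686.
Year 4: DB = ⌊$157,686 × 200%/9⌋ = $35,041; SL = ⌊$120,486/6⌋ = $20,081 → take DB $35,041. Book value $122,645.
Year 5: DB = ⌊$122,645 × 200%/9⌋ = $27,254; SL = ⌊$85,445/5⌋ = $17,089 → take DB $27,254. Book value $95,391.
Year 6: DB = ⌊$95,391 × 200%/9⌋ = $21,198; SL = ⌊$58,191/4⌋ = $14,547 → take DB $21,198. Book value $74,193.
Year 7: DB = ⌊$74,193 × 200%/9⌋ = $16,487; SL = ⌊$36,993/3⌋ = $12,331 → take DB $16,487. Book value $57,706.
Year 8: DB = ⌊$57,706 × 200%/9⌋ = $12,823; SL = ⌊$20,506/2⌋ = $10,253 → take DB $12,823. Book value $44,883.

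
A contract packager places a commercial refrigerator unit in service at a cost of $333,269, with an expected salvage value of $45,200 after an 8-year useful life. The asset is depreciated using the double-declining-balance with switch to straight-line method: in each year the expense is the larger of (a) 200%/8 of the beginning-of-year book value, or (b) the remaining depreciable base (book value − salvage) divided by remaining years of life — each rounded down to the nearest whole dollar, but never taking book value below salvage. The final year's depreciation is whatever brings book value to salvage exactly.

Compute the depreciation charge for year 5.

Depreciable base = $333,269 − $45,200 = $288,069.
Year 1: DB = ⌊$333,269 × 200%/8⌋ = $83,317; SL = ⌊$288,069/8⌋ = $36,008 → take DB $83,317. Book value $249,952.
Year 2: DB = ⌊$249,952 × 200%/8⌋ = $62,488; SL = ⌊$204,752/7⌋ = $29,250 → take DB $62,488. Book value $187,464.
Year 3: DB = ⌊$187,464 × 200%/8⌋ = $46,866; SL = ⌊$142,264/6⌋ = $23,710 → take DB $46,866. Book value $140,598.
Year 4: DB = ⌊$140,598 × 200%/8⌋ = $35,149; SL = ⌊$95,398/5⌋ = $19,079 → take DB $35,149. Book value $105,449.
Year 5: DB = ⌊$105,449 × 200%/8⌋ = $26,362; SL = ⌊$60,249/4⌋ = $15,062 → take DB $26,362. Book value $79,087.

$26,362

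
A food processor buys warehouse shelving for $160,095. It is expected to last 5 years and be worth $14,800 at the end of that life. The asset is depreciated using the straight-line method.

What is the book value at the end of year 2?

Depreciable base = $160,095 − $14,800 = $145,295.
Annual expense = $145,295 / 5 = $29,059.
End of year 1: book value $131,036.
End of year 2: book value $101,977.

$101,977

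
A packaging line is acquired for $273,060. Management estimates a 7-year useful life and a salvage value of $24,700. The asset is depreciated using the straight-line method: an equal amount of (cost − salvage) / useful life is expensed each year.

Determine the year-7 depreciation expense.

$35,480

Depreciable base = $273,060 − $24,700 = $248,360.
Annual expense = $248,360 / 7 = $35,480.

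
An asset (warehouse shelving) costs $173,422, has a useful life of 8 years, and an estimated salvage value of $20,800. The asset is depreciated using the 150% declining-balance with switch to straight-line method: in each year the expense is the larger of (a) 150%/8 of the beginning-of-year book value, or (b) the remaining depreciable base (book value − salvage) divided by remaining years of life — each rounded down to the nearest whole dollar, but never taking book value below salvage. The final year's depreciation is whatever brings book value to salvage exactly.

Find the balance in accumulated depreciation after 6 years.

$125,549

Depreciable base = $173,422 − $20,800 = $152,622.
Year 1: DB = ⌊$173,422 × 150%/8⌋ = $32,516; SL = ⌊$152,622/8⌋ = $19,077 → take DB $32,516. Book value $140,906.
Year 2: DB = ⌊$140,906 × 150%/8⌋ = $26,419; SL = ⌊$120,106/7⌋ = $17,158 → take DB $26,419. Book value $114,487.
Year 3: DB = ⌊$114,487 × 150%/8⌋ = $21,466; SL = ⌊$93,687/6⌋ = $15,614 → take DB $21,466. Book value $93,021.
Year 4: DB = ⌊$93,021 × 150%/8⌋ = $17,441; SL = ⌊$72,221/5⌋ = $14,444 → take DB $17,441. Book value $75,580.
Year 5: DB = ⌊$75,580 × 150%/8⌋ = $14,171; SL = ⌊$54,780/4⌋ = $13,695 → take DB $14,171. Book value $61,409.
Year 6: DB = ⌊$61,409 × 150%/8⌋ = $11,514; SL = ⌊$40,609/3⌋ = $13,536 → take SL $13,536. Book value $47,873.
Accumulated through year 6 = $173,422 − $47,873 = $125,549.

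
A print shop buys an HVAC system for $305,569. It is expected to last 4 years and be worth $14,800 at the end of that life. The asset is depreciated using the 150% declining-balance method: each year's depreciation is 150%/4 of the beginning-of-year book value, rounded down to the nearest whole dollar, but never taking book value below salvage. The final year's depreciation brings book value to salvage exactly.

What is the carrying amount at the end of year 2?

Depreciable base = $305,569 − $14,800 = $290,769.
Year 1: ⌊$305,569 × 150%/4⌋ = $114,588. Book value $190,981.
Year 2: ⌊$190,981 × 150%/4⌋ = $71,617. Book value $119,364.

$119,364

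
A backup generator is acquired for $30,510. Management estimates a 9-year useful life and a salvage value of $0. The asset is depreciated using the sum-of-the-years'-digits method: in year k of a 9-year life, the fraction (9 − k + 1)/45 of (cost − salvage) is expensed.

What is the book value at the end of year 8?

$678

Depreciable base = $30,510 − $0 = $30,510.
Sum of the years' digits = 9+8+7+6+5+4+3+2+1 = 45.
Year 1: $30,510 × 9/45 = $6,102. Book value $24,408.
Year 2: $30,510 × 8/45 = $5,424. Book value $18,984.
Year 3: $30,510 × 7/45 = $4,746. Book value $14,238.
Year 4: $30,510 × 6/45 = $4,068. Book value $10,170.
Year 5: $30,510 × 5/45 = $3,390. Book value $6,780.
Year 6: $30,510 × 4/45 = $2,712. Book value $4,068.
Year 7: $30,510 × 3/45 = $2,034. Book value $2,034.
Year 8: $30,510 × 2/45 = $1,356. Book value $678.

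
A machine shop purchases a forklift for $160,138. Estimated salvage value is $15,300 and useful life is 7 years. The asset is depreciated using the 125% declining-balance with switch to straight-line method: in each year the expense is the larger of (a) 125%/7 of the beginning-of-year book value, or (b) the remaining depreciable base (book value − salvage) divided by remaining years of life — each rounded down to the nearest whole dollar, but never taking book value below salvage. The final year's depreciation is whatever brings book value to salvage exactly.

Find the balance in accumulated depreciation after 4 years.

Depreciable base = $160,138 − $15,300 = $144,838.
Year 1: DB = ⌊$160,138 × 125%/7⌋ = $28,596; SL = ⌊$144,838/7⌋ = $20,691 → take DB $28,596. Book value $131,542.
Year 2: DB = ⌊$131,542 × 125%/7⌋ = $23,489; SL = ⌊$116,242/6⌋ = $19,373 → take DB $23,489. Book value $108,053.
Year 3: DB = ⌊$108,053 × 125%/7⌋ = $19,295; SL = ⌊$92,753/5⌋ = $18,550 → take DB $19,295. Book value $88,758.
Year 4: DB = ⌊$88,758 × 125%/7⌋ = $15,849; SL = ⌊$73,458/4⌋ = $18,364 → take SL $18,364. Book value $70,394.
Accumulated through year 4 = $160,138 − $70,394 = $89,744.

$89,744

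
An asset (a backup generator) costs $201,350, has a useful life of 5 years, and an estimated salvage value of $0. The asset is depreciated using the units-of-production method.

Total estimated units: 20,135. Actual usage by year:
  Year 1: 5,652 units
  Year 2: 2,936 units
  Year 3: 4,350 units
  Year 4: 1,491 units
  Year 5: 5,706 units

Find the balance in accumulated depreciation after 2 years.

Depreciable base = $201,350 − $0 = $201,350.
Rate = $201,350 / 20,135 units = $10 per unit.
Year 1: 5,652 × $10 = $56,520. Book value $144,830.
Year 2: 2,936 × $10 = $29,360. Book value $115,470.
Accumulated through year 2 = $201,350 − $115,470 = $85,880.

$85,880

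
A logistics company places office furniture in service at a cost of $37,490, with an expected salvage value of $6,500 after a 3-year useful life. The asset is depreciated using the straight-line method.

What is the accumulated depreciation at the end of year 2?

$20,660

Depreciable base = $37,490 − $6,500 = $30,990.
Annual expense = $30,990 / 3 = $10,330.
End of year 1: book value $27,160.
End of year 2: book value $16,830.
Accumulated through year 2 = $37,490 − $16,830 = $20,660.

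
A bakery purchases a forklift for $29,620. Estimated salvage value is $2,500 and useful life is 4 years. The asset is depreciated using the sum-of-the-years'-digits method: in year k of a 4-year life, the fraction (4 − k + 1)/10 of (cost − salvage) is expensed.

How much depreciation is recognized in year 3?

$5,424

Depreciable base = $29,620 − $2,500 = $27,120.
Sum of the years' digits = 4+3+2+1 = 10.
Year 1: $27,120 × 4/10 = $10,848. Book value $18,772.
Year 2: $27,120 × 3/10 = $8,136. Book value $10,636.
Year 3: $27,120 × 2/10 = $5,424. Book value $5,212.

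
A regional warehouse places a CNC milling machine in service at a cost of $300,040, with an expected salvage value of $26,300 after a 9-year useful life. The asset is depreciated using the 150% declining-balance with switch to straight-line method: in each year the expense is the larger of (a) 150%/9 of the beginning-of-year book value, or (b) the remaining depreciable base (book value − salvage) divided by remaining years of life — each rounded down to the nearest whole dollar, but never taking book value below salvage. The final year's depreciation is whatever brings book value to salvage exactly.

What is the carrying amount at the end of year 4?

$144,696

Depreciable base = $300,040 − $26,300 = $273,740.
Year 1: DB = ⌊$300,040 × 150%/9⌋ = $50,006; SL = ⌊$273,740/9⌋ = $30,415 → take DB $50,006. Book value $250,034.
Year 2: DB = ⌊$250,034 × 150%/9⌋ = $41,672; SL = ⌊$223,734/8⌋ = $27,966 → take DB $41,672. Book value $208,362.
Year 3: DB = ⌊$208,362 × 150%/9⌋ = $34,727; SL = ⌊$182,062/7⌋ = $26,008 → take DB $34,727. Book value $173,635.
Year 4: DB = ⌊$173,635 × 150%/9⌋ = $28,939; SL = ⌊$147,335/6⌋ = $24,555 → take DB $28,939. Book value $144,696.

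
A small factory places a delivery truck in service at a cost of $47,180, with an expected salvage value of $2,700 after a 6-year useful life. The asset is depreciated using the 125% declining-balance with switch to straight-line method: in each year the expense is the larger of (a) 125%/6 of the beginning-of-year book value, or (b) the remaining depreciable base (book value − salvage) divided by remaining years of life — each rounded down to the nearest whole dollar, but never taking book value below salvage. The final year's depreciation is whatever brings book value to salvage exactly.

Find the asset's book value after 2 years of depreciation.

Depreciable base = $47,180 − $2,700 = $44,480.
Year 1: DB = ⌊$47,180 × 125%/6⌋ = $9,829; SL = ⌊$44,480/6⌋ = $7,413 → take DB $9,829. Book value $37,351.
Year 2: DB = ⌊$37,351 × 125%/6⌋ = $7,781; SL = ⌊$34,651/5⌋ = $6,930 → take DB $7,781. Book value $29,570.

$29,570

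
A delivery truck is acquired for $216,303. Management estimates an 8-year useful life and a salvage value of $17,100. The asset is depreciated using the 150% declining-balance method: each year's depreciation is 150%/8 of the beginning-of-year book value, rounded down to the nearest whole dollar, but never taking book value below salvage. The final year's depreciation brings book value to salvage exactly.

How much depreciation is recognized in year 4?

Depreciable base = $216,303 − $17,100 = $199,203.
Year 1: ⌊$216,303 × 150%/8⌋ = $40,556. Book value $175,747.
Year 2: ⌊$175,747 × 150%/8⌋ = $32,952. Book value $142,795.
Year 3: ⌊$142,795 × 150%/8⌋ = $26,774. Book value $116,021.
Year 4: ⌊$116,021 × 150%/8⌋ = $21,753. Book value $94,268.

$21,753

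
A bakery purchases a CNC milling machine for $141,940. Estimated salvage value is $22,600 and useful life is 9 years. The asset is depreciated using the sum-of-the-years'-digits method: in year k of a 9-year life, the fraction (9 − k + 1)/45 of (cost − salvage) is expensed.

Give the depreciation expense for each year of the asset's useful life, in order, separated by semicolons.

$23,868; $21,216; $18,564; $15,912; $13,260; $10,608; $7,956; $5,304; $2,652

Depreciable base = $141,940 − $22,600 = $119,340.
Sum of the years' digits = 9+8+7+6+5+4+3+2+1 = 45.
Year 1: $119,340 × 9/45 = $23,868. Book value $118,072.
Year 2: $119,340 × 8/45 = $21,216. Book value $96,856.
Year 3: $119,340 × 7/45 = $18,564. Book value $78,292.
Year 4: $119,340 × 6/45 = $15,912. Book value $62,380.
Year 5: $119,340 × 5/45 = $13,260. Book value $49,120.
Year 6: $119,340 × 4/45 = $10,608. Book value $38,512.
Year 7: $119,340 × 3/45 = $7,956. Book value $30,556.
Year 8: $119,340 × 2/45 = $5,304. Book value $25,252.
Year 9: $119,340 × 1/45 = $2,652. Book value $22,600.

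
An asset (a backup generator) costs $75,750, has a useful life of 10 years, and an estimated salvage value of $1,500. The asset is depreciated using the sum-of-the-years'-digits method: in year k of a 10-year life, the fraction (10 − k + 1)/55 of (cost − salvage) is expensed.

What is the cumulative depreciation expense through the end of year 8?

$70,200

Depreciable base = $75,750 − $1,500 = $74,250.
Sum of the years' digits = 10+9+8+7+6+5+4+3+2+1 = 55.
Year 1: $74,250 × 10/55 = $13,500. Book value $62,250.
Year 2: $74,250 × 9/55 = $12,150. Book value $50,100.
Year 3: $74,250 × 8/55 = $10,800. Book value $39,300.
Year 4: $74,250 × 7/55 = $9,450. Book value $29,850.
Year 5: $74,250 × 6/55 = $8,100. Book value $21,750.
Year 6: $74,250 × 5/55 = $6,750. Book value $15,000.
Year 7: $74,250 × 4/55 = $5,400. Book value $9,600.
Year 8: $74,250 × 3/55 = $4,050. Book value $5,550.
Accumulated through year 8 = $75,750 − $5,550 = $70,200.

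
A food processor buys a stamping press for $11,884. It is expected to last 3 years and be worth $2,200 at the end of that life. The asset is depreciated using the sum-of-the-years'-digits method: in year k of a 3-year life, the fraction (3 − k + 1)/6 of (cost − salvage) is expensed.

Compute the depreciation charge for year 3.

Depreciable base = $11,884 − $2,200 = $9,684.
Sum of the years' digits = 3+2+1 = 6.
Year 1: $9,684 × 3/6 = $4,842. Book value $7,042.
Year 2: $9,684 × 2/6 = $3,228. Book value $3,814.
Year 3: $9,684 × 1/6 = $1,614. Book value $2,200.

$1,614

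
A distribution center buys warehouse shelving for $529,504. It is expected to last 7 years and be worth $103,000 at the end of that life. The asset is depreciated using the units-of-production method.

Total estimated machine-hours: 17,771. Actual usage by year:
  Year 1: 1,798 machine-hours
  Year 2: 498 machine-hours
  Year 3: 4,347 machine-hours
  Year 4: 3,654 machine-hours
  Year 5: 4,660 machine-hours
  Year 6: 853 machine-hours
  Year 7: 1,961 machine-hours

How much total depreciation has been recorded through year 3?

$159,432

Depreciable base = $529,504 − $103,000 = $426,504.
Rate = $426,504 / 17,771 machine-hours = $24 per machine-hour.
Year 1: 1,798 × $24 = $43,152. Book value $486,352.
Year 2: 498 × $24 = $11,952. Book value $474,400.
Year 3: 4,347 × $24 = $104,328. Book value $370,072.
Accumulated through year 3 = $529,504 − $370,072 = $159,432.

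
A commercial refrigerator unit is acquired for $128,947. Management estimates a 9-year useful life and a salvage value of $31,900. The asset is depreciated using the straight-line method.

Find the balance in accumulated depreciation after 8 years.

Depreciable base = $128,947 − $31,900 = $97,047.
Annual expense = $97,047 / 9 = $10,783.
End of year 1: book value $118,164.
End of year 2: book value $107,381.
End of year 3: book value $96,598.
End of year 4: book value $85,815.
End of year 5: book value $75,032.
End of year 6: book value $64,249.
End of year 7: book value $53,466.
End of year 8: book value $42,683.
Accumulated through year 8 = $128,947 − $42,683 = $86,264.

$86,264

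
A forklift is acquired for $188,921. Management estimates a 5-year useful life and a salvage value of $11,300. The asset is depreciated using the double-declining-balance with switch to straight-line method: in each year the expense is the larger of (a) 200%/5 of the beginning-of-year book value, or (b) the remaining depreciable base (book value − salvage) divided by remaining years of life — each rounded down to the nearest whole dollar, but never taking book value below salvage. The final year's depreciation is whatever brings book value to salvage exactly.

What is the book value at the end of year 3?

Depreciable base = $188,921 − $11,300 = $177,621.
Year 1: DB = ⌊$188,921 × 200%/5⌋ = $75,568; SL = ⌊$177,621/5⌋ = $35,524 → take DB $75,568. Book value $113,353.
Year 2: DB = ⌊$113,353 × 200%/5⌋ = $45,341; SL = ⌊$102,053/4⌋ = $25,513 → take DB $45,341. Book value $68,012.
Year 3: DB = ⌊$68,012 × 200%/5⌋ = $27,204; SL = ⌊$56,712/3⌋ = $18,904 → take DB $27,204. Book value $40,808.

$40,808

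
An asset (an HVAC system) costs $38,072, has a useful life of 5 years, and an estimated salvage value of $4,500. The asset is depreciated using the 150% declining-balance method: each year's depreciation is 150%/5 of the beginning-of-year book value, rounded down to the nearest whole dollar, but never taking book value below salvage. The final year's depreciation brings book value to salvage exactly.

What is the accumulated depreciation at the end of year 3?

$25,012

Depreciable base = $38,072 − $4,500 = $33,572.
Year 1: ⌊$38,072 × 150%/5⌋ = $11,421. Book value $26,651.
Year 2: ⌊$26,651 × 150%/5⌋ = $7,995. Book value $18,656.
Year 3: ⌊$18,656 × 150%/5⌋ = $5,596. Book value $13,060.
Accumulated through year 3 = $38,072 − $13,060 = $25,012.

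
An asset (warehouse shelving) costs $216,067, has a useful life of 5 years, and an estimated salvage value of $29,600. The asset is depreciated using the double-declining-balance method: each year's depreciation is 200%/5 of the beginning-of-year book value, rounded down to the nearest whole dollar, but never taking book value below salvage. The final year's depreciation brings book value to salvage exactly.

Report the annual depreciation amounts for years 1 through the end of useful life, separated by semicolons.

Depreciable base = $216,067 − $29,600 = $186,467.
Year 1: ⌊$216,067 × 200%/5⌋ = $86,426. Book value $129,641.
Year 2: ⌊$129,641 × 200%/5⌋ = $51,856. Book value $77,785.
Year 3: ⌊$77,785 × 200%/5⌋ = $31,114. Book value $46,671.
Year 4: ⌊$46,671 × 200%/5⌋ = $18,668, capped at $17,071. Book value $29,600.
Year 5 (final): $29,600 − $29,600 = $0. Book value $29,600.

$86,426; $51,856; $31,114; $17,071; $0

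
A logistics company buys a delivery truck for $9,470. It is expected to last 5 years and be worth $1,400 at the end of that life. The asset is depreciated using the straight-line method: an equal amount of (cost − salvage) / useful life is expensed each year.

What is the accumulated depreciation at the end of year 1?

Depreciable base = $9,470 − $1,400 = $8,070.
Annual expense = $8,070 / 5 = $1,614.
End of year 1: book value $7,856.
Accumulated through year 1 = $9,470 − $7,856 = $1,614.

$1,614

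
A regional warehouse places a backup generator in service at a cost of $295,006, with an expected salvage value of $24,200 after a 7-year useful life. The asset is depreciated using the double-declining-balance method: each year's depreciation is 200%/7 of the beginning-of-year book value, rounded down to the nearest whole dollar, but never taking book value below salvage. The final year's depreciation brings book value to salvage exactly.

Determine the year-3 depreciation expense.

$43,004

Depreciable base = $295,006 − $24,200 = $270,806.
Year 1: ⌊$295,006 × 200%/7⌋ = $84,287. Book value $210,719.
Year 2: ⌊$210,719 × 200%/7⌋ = $60,205. Book value $150,514.
Year 3: ⌊$150,514 × 200%/7⌋ = $43,004. Book value $107,510.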